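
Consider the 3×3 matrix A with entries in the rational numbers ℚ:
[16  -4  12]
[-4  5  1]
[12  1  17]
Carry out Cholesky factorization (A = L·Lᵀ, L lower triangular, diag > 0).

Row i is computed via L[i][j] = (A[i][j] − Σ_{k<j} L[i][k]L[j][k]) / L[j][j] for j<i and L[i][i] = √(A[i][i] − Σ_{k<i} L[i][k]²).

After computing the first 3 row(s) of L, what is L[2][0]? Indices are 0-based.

L[2][0] = 3

Step 1: L[0][0] = √(16) = 4.
  L[1][0] = (-4) / L[0][0] = -1.
Step 2: L[1][1] = √(4) = 2.
  L[2][0] = (12) / L[0][0] = 3.
  L[2][1] = (4) / L[1][1] = 2.
Step 3: L[2][2] = √(4) = 2.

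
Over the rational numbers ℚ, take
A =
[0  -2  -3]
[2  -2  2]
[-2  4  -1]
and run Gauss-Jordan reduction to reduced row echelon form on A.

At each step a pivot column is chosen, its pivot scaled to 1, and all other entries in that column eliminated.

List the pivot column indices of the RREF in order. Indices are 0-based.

pivot columns: 0, 1, 2

pivot(0,0): swap R0↔R1
pivot(0,0)=2: scale R0 → (1, -1, 1)
  clear (2,0): R2 −= (-2)R0 → (0, 2, 1)
pivot(1,1)=-2: scale R1 → (0, 1, 3/2)
  clear (0,1): R0 −= (-1)R1 → (1, 0, 5/2)
  clear (2,1): R2 −= (2)R1 → (0, 0, -2)
pivot(2,2)=-2: scale R2 → (0, 0, 1)
  clear (0,2): R0 −= (5/2)R2 → (1, 0, 0)
  clear (1,2): R1 −= (3/2)R2 → (0, 1, 0)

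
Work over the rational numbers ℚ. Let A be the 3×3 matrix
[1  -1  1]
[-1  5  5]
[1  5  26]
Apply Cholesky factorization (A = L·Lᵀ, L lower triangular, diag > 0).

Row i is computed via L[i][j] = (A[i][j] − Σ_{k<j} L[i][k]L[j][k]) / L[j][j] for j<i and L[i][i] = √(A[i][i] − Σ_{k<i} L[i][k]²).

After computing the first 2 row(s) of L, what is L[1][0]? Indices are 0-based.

L[1][0] = -1

Step 1: L[0][0] = √(1) = 1.
  L[1][0] = (-1) / L[0][0] = -1.
Step 2: L[1][1] = √(4) = 2.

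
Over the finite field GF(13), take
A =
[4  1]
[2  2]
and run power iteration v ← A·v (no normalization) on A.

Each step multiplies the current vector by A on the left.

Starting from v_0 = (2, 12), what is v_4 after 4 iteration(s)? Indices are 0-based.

v_4 = (11, 0)

v_0 = (2, 12).
v_1 = A·v_0 = (7, 2).
v_2 = A·v_1 = (4, 5).
v_3 = A·v_2 = (8, 5).
v_4 = A·v_3 = (11, 0).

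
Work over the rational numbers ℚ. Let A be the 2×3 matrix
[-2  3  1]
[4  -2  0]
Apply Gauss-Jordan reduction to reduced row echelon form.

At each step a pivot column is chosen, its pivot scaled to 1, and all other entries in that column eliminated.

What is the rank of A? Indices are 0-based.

rank = 2

pivot(0,0)=-2: scale R0 → (1, -3/2, -1/2)
  clear (1,0): R1 −= (4)R0 → (0, 4, 2)
pivot(1,1)=4: scale R1 → (0, 1, 1/2)
  clear (0,1): R0 −= (-3/2)R1 → (1, 0, 1/4)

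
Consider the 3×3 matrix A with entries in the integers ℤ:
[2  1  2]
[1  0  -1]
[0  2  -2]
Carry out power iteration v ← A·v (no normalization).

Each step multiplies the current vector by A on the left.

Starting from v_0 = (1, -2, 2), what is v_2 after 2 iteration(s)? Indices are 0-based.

v_2 = (-9, 12, 14)

v_0 = (1, -2, 2).
v_1 = A·v_0 = (4, -1, -8).
v_2 = A·v_1 = (-9, 12, 14).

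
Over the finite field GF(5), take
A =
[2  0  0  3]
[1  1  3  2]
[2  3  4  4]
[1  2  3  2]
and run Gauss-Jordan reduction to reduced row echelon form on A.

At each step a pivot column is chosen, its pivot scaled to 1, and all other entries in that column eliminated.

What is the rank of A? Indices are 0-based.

[1] R0 /= 2  ⇒  (1, 0, 0, 4)
     R1 -= 1·R0  ⇒  (0, 1, 3, 3)
     R2 -= 2·R0  ⇒  (0, 3, 4, 1)
     R3 -= 1·R0  ⇒  (0, 2, 3, 3)
[2] R1 /= 1  ⇒  (0, 1, 3, 3)
     R2 -= 3·R1  ⇒  (0, 0, 0, 2)
     R3 -= 2·R1  ⇒  (0, 0, 2, 2)
[3] R2 <-> R3
[3] R2 /= 2  ⇒  (0, 0, 1, 1)
     R1 -= 3·R2  ⇒  (0, 1, 0, 0)
[4] R3 /= 2  ⇒  (0, 0, 0, 1)
     R0 -= 4·R3  ⇒  (1, 0, 0, 0)
     R2 -= 1·R3  ⇒  (0, 0, 1, 0)

rank = 4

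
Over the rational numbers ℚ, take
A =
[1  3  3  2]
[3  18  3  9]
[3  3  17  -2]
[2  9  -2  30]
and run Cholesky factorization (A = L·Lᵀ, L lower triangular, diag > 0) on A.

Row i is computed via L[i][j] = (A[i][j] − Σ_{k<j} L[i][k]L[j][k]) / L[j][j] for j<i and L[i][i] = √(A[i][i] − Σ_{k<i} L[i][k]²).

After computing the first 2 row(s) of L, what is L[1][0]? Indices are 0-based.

L[1][0] = 3

Step 1: L[0][0] = √(1) = 1.
  L[1][0] = (3) / L[0][0] = 3.
Step 2: L[1][1] = √(9) = 3.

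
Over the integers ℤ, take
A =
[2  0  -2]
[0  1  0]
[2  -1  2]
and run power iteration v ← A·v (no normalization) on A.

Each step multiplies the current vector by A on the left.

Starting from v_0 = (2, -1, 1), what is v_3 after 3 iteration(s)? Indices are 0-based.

v_0 = (2, -1, 1).
v_1 = A·v_0 = (2, -1, 7).
v_2 = A·v_1 = (-10, -1, 19).
v_3 = A·v_2 = (-58, -1, 19).

v_3 = (-58, -1, 19)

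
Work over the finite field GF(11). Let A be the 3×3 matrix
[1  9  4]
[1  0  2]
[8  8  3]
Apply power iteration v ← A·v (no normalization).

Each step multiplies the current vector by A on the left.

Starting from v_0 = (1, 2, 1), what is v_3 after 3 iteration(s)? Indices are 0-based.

v_3 = (5, 10, 8)

v_0 = (1, 2, 1).
v_1 = A·v_0 = (1, 3, 5).
v_2 = A·v_1 = (4, 0, 3).
v_3 = A·v_2 = (5, 10, 8).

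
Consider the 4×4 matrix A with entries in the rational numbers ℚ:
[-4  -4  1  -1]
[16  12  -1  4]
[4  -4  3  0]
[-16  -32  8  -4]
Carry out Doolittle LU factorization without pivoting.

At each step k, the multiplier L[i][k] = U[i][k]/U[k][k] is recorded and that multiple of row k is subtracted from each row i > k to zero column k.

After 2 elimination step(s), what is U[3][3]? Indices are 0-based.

U[3][3] = 0

k=0: U[0][0]=-4
  eliminate (1,0): mult=-4, new row 1: (0, -4, 3, 0); set L[1][0]=-4
  eliminate (2,0): mult=-1, new row 2: (0, -8, 4, -1); set L[2][0]=-1
  eliminate (3,0): mult=4, new row 3: (0, -16, 4, 0); set L[3][0]=4
k=1: U[1][1]=-4
  eliminate (2,1): mult=2, new row 2: (0, 0, -2, -1); set L[2][1]=2
  eliminate (3,1): mult=4, new row 3: (0, 0, -8, 0); set L[3][1]=4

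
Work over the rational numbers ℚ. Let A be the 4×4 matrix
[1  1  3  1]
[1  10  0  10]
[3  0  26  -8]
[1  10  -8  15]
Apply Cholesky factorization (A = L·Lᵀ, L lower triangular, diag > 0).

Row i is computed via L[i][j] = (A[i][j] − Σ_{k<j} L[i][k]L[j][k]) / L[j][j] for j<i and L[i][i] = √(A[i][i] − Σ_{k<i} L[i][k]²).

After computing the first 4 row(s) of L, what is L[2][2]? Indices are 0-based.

L[2][2] = 4

Step 1: L[0][0] = √(1) = 1.
  L[1][0] = (1) / L[0][0] = 1.
Step 2: L[1][1] = √(9) = 3.
  L[2][0] = (3) / L[0][0] = 3.
  L[2][1] = (-3) / L[1][1] = -1.
Step 3: L[2][2] = √(16) = 4.
  L[3][0] = (1) / L[0][0] = 1.
  L[3][1] = (9) / L[1][1] = 3.
  L[3][2] = (-8) / L[2][2] = -2.
Step 4: L[3][3] = √(1) = 1.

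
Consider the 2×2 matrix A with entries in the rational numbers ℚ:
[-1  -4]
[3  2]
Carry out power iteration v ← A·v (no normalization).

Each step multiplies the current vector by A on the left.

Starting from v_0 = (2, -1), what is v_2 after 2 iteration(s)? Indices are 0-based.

v_0 = (2, -1).
v_1 = A·v_0 = (2, 4).
v_2 = A·v_1 = (-18, 14).

v_2 = (-18, 14)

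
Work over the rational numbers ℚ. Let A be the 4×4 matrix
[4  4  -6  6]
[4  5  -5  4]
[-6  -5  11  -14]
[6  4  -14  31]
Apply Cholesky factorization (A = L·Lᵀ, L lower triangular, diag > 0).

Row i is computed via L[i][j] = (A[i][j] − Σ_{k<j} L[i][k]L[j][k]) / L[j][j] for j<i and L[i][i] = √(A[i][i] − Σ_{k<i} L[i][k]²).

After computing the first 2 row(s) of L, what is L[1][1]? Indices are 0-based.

L[1][1] = 1

Step 1: L[0][0] = √(4) = 2.
  L[1][0] = (4) / L[0][0] = 2.
Step 2: L[1][1] = √(1) = 1.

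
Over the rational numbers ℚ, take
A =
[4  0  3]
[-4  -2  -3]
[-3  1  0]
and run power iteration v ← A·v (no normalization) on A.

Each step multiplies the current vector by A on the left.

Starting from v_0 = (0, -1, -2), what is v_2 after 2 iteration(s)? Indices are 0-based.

v_2 = (-27, 11, 26)

v_0 = (0, -1, -2).
v_1 = A·v_0 = (-6, 8, -1).
v_2 = A·v_1 = (-27, 11, 26).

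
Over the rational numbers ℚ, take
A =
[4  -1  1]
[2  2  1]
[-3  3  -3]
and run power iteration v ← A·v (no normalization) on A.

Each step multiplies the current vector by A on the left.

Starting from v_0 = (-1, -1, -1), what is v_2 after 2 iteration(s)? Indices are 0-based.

v_2 = (-8, -15, -12)

v_0 = (-1, -1, -1).
v_1 = A·v_0 = (-4, -5, 3).
v_2 = A·v_1 = (-8, -15, -12).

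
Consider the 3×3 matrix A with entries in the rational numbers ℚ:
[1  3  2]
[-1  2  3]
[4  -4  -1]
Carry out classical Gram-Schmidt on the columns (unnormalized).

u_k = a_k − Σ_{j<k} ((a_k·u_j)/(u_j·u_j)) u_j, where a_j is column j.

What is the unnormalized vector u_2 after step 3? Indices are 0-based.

Step 1: u_0 = a_0 = (1, -1, 4).
Step 2: u_1 = a_1 − (-5/6)·u_0 = (23/6, 7/6, -2/3).
Step 3: u_2 = a_2 − (-5/18)·u_0 − (71/99)·u_1 = (-140/297, 560/297, 175/297).

u_2 = (-140/297, 560/297, 175/297)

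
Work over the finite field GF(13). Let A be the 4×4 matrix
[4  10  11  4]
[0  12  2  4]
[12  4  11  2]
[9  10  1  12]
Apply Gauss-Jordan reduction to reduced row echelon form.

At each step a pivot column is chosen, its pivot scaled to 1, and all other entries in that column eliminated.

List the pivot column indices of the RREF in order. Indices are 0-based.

[1] R0 /= 4  ⇒  (1, 9, 6, 1)
     R2 -= 12·R0  ⇒  (0, 0, 4, 3)
     R3 -= 9·R0  ⇒  (0, 7, 12, 3)
[2] R1 /= 12  ⇒  (0, 1, 11, 9)
     R0 -= 9·R1  ⇒  (1, 0, 11, 11)
     R3 -= 7·R1  ⇒  (0, 0, 0, 5)
[3] R2 /= 4  ⇒  (0, 0, 1, 4)
     R0 -= 11·R2  ⇒  (1, 0, 0, 6)
     R1 -= 11·R2  ⇒  (0, 1, 0, 4)
[4] R3 /= 5  ⇒  (0, 0, 0, 1)
     R0 -= 6·R3  ⇒  (1, 0, 0, 0)
     R1 -= 4·R3  ⇒  (0, 1, 0, 0)
     R2 -= 4·R3  ⇒  (0, 0, 1, 0)

pivot columns: 0, 1, 2, 3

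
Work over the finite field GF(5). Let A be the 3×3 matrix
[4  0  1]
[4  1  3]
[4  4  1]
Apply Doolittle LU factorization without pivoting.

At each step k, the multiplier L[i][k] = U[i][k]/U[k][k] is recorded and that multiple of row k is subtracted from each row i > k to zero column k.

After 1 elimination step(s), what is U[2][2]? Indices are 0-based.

[col 0] pivot 4
  R1 -= 1*R0 → (0, 1, 2)  (L[1][0] := 1)
  R2 -= 1*R0 → (0, 4, 0)  (L[2][0] := 1)

U[2][2] = 0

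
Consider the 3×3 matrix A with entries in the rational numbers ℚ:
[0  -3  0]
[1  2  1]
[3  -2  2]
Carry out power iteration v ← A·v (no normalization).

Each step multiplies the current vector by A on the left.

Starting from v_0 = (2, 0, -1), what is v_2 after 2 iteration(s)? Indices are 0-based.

v_2 = (-3, 6, 6)

v_0 = (2, 0, -1).
v_1 = A·v_0 = (0, 1, 4).
v_2 = A·v_1 = (-3, 6, 6).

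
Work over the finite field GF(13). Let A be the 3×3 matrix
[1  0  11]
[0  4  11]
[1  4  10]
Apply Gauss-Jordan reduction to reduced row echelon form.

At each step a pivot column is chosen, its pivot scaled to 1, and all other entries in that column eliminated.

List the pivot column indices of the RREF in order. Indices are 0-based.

step 1: normalize row 0 (÷1) = (1, 0, 11)
  row 2: subtract 1×row0 = (0, 4, 12)
step 2: normalize row 1 (÷4) = (0, 1, 6)
  row 2: subtract 4×row1 = (0, 0, 1)
step 3: normalize row 2 (÷1) = (0, 0, 1)
  row 0: subtract 11×row2 = (1, 0, 0)
  row 1: subtract 6×row2 = (0, 1, 0)

pivot columns: 0, 1, 2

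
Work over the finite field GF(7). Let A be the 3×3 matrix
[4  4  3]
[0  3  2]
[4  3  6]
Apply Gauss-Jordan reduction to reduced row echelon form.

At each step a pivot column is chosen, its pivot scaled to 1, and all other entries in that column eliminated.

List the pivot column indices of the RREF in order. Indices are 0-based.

step 1: normalize row 0 (÷4) = (1, 1, 6)
  row 2: subtract 4×row0 = (0, 6, 3)
step 2: normalize row 1 (÷3) = (0, 1, 3)
  row 0: subtract 1×row1 = (1, 0, 3)
  row 2: subtract 6×row1 = (0, 0, 6)
step 3: normalize row 2 (÷6) = (0, 0, 1)
  row 0: subtract 3×row2 = (1, 0, 0)
  row 1: subtract 3×row2 = (0, 1, 0)

pivot columns: 0, 1, 2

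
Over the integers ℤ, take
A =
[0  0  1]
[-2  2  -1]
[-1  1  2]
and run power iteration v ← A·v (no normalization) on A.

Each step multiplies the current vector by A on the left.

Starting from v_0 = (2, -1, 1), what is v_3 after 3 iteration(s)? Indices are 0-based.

v_0 = (2, -1, 1).
v_1 = A·v_0 = (1, -7, -1).
v_2 = A·v_1 = (-1, -15, -10).
v_3 = A·v_2 = (-10, -18, -34).

v_3 = (-10, -18, -34)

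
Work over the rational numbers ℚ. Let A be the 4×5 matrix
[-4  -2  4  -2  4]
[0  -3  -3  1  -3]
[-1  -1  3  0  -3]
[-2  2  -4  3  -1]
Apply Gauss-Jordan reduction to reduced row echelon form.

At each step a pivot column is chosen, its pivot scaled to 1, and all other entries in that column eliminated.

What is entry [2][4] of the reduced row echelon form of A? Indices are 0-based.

M[2][4] = -1

[1] R0 /= -4  ⇒  (1, 1/2, -1, 1/2, -1)
     R2 -= -1·R0  ⇒  (0, -1/2, 2, 1/2, -4)
     R3 -= -2·R0  ⇒  (0, 3, -6, 4, -3)
[2] R1 /= -3  ⇒  (0, 1, 1, -1/3, 1)
     R0 -= 1/2·R1  ⇒  (1, 0, -3/2, 2/3, -3/2)
     R2 -= -1/2·R1  ⇒  (0, 0, 5/2, 1/3, -7/2)
     R3 -= 3·R1  ⇒  (0, 0, -9, 5, -6)
[3] R2 /= 5/2  ⇒  (0, 0, 1, 2/15, -7/5)
     R0 -= -3/2·R2  ⇒  (1, 0, 0, 13/15, -18/5)
     R1 -= 1·R2  ⇒  (0, 1, 0, -7/15, 12/5)
     R3 -= -9·R2  ⇒  (0, 0, 0, 31/5, -93/5)
[4] R3 /= 31/5  ⇒  (0, 0, 0, 1, -3)
     R0 -= 13/15·R3  ⇒  (1, 0, 0, 0, -1)
     R1 -= -7/15·R3  ⇒  (0, 1, 0, 0, 1)
     R2 -= 2/15·R3  ⇒  (0, 0, 1, 0, -1)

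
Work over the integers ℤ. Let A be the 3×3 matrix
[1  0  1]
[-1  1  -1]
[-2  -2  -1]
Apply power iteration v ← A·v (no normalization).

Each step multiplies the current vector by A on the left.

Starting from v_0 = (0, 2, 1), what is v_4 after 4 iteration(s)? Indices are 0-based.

v_0 = (0, 2, 1).
v_1 = A·v_0 = (1, 1, -5).
v_2 = A·v_1 = (-4, 5, 1).
v_3 = A·v_2 = (-3, 8, -3).
v_4 = A·v_3 = (-6, 14, -7).

v_4 = (-6, 14, -7)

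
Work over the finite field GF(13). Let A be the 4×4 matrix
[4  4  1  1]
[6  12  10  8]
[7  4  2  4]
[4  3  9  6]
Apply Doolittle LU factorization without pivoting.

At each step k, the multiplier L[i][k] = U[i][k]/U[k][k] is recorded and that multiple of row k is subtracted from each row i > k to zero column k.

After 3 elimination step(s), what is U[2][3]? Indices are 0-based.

U[2][3] = 12

[col 0] pivot 4
  R1 -= 8*R0 → (0, 6, 2, 0)  (L[1][0] := 8)
  R2 -= 5*R0 → (0, 10, 10, 12)  (L[2][0] := 5)
  R3 -= 1*R0 → (0, 12, 8, 5)  (L[3][0] := 1)
[col 1] pivot 6
  R2 -= 6*R1 → (0, 0, 11, 12)  (L[2][1] := 6)
  R3 -= 2*R1 → (0, 0, 4, 5)  (L[3][1] := 2)
[col 2] pivot 11
  R3 -= 11*R2 → (0, 0, 0, 3)  (L[3][2] := 11)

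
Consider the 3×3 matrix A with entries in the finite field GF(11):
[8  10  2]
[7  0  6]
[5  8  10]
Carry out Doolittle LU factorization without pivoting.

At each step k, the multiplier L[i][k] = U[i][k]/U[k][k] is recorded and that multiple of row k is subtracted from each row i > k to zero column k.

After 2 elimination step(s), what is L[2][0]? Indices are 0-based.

L[2][0] = 2

Step 1: pivot at (0,0) is 8.
  row1 ← row1 − (5)·row0  ⇒  L[1][0]=5, U row1=(0, 5, 7)
  row2 ← row2 − (2)·row0  ⇒  L[2][0]=2, U row2=(0, 10, 6)
Step 2: pivot at (1,1) is 5.
  row2 ← row2 − (2)·row1  ⇒  L[2][1]=2, U row2=(0, 0, 3)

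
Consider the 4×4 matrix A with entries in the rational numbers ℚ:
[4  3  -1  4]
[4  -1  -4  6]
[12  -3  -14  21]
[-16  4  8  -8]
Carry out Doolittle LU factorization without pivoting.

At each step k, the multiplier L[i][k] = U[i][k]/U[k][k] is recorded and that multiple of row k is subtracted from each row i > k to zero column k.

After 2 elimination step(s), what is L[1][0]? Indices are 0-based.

[col 0] pivot 4
  R1 -= 1*R0 → (0, -4, -3, 2)  (L[1][0] := 1)
  R2 -= 3*R0 → (0, -12, -11, 9)  (L[2][0] := 3)
  R3 -= -4*R0 → (0, 16, 4, 8)  (L[3][0] := -4)
[col 1] pivot -4
  R2 -= 3*R1 → (0, 0, -2, 3)  (L[2][1] := 3)
  R3 -= -4*R1 → (0, 0, -8, 16)  (L[3][1] := -4)

L[1][0] = 1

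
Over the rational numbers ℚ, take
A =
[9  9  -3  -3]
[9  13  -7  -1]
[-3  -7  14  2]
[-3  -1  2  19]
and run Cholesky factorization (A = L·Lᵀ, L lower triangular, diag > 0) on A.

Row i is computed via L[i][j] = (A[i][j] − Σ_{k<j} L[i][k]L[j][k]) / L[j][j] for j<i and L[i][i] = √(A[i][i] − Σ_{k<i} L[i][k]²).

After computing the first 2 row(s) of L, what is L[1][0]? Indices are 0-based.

Step 1: L[0][0] = √(9) = 3.
  L[1][0] = (9) / L[0][0] = 3.
Step 2: L[1][1] = √(4) = 2.

L[1][0] = 3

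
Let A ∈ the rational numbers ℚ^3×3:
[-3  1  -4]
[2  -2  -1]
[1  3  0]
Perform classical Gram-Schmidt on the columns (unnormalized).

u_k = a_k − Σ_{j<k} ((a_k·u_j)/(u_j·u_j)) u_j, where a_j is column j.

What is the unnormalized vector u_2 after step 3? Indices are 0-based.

u_2 = (-28/15, -7/3, -14/15)

Step 1: u_0 = a_0 = (-3, 2, 1).
Step 2: u_1 = a_1 − (-2/7)·u_0 = (1/7, -10/7, 23/7).
Step 3: u_2 = a_2 − (5/7)·u_0 − (1/15)·u_1 = (-28/15, -7/3, -14/15).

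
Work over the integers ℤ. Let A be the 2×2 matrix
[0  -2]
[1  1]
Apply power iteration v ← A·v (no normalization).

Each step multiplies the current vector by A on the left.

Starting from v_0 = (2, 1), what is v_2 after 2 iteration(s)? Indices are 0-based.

v_0 = (2, 1).
v_1 = A·v_0 = (-2, 3).
v_2 = A·v_1 = (-6, 1).

v_2 = (-6, 1)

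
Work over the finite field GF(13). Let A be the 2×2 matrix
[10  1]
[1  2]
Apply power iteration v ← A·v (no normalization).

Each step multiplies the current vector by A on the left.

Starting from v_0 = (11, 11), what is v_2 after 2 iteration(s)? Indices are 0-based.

v_0 = (11, 11).
v_1 = A·v_0 = (4, 7).
v_2 = A·v_1 = (8, 5).

v_2 = (8, 5)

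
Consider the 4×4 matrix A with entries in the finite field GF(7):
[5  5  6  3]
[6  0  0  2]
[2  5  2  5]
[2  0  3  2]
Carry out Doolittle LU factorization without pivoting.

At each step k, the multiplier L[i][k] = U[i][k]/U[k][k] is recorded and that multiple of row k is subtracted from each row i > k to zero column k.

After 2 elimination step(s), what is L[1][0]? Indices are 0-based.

L[1][0] = 4

k=0: U[0][0]=5
  eliminate (1,0): mult=4, new row 1: (0, 1, 4, 4); set L[1][0]=4
  eliminate (2,0): mult=6, new row 2: (0, 3, 1, 1); set L[2][0]=6
  eliminate (3,0): mult=6, new row 3: (0, 5, 2, 5); set L[3][0]=6
k=1: U[1][1]=1
  eliminate (2,1): mult=3, new row 2: (0, 0, 3, 3); set L[2][1]=3
  eliminate (3,1): mult=5, new row 3: (0, 0, 3, 6); set L[3][1]=5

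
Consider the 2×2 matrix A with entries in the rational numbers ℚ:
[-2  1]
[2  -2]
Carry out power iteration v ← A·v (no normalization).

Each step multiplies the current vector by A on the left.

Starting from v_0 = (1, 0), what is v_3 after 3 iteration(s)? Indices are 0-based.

v_0 = (1, 0).
v_1 = A·v_0 = (-2, 2).
v_2 = A·v_1 = (6, -8).
v_3 = A·v_2 = (-20, 28).

v_3 = (-20, 28)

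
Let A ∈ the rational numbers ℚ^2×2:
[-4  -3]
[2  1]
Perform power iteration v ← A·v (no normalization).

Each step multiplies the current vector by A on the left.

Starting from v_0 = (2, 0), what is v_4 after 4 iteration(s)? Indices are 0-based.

v_4 = (92, -60)

v_0 = (2, 0).
v_1 = A·v_0 = (-8, 4).
v_2 = A·v_1 = (20, -12).
v_3 = A·v_2 = (-44, 28).
v_4 = A·v_3 = (92, -60).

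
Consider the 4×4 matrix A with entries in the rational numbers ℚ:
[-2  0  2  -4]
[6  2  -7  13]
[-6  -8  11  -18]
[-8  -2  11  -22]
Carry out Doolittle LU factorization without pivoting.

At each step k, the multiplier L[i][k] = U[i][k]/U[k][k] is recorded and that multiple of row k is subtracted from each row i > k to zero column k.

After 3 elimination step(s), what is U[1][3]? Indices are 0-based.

U[1][3] = 1

k=0: U[0][0]=-2
  eliminate (1,0): mult=-3, new row 1: (0, 2, -1, 1); set L[1][0]=-3
  eliminate (2,0): mult=3, new row 2: (0, -8, 5, -6); set L[2][0]=3
  eliminate (3,0): mult=4, new row 3: (0, -2, 3, -6); set L[3][0]=4
k=1: U[1][1]=2
  eliminate (2,1): mult=-4, new row 2: (0, 0, 1, -2); set L[2][1]=-4
  eliminate (3,1): mult=-1, new row 3: (0, 0, 2, -5); set L[3][1]=-1
k=2: U[2][2]=1
  eliminate (3,2): mult=2, new row 3: (0, 0, 0, -1); set L[3][2]=2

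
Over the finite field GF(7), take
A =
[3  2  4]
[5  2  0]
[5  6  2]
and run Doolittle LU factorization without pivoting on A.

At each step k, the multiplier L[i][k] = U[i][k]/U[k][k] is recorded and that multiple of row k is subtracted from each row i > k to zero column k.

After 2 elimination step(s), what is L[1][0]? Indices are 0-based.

L[1][0] = 4

Step 1: pivot at (0,0) is 3.
  row1 ← row1 − (4)·row0  ⇒  L[1][0]=4, U row1=(0, 1, 5)
  row2 ← row2 − (4)·row0  ⇒  L[2][0]=4, U row2=(0, 5, 0)
Step 2: pivot at (1,1) is 1.
  row2 ← row2 − (5)·row1  ⇒  L[2][1]=5, U row2=(0, 0, 3)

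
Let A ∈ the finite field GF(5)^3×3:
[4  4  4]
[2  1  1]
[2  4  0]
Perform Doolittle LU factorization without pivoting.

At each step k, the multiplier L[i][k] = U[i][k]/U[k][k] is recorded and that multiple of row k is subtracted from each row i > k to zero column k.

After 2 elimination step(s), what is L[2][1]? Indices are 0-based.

[col 0] pivot 4
  R1 -= 3*R0 → (0, 4, 4)  (L[1][0] := 3)
  R2 -= 3*R0 → (0, 2, 3)  (L[2][0] := 3)
[col 1] pivot 4
  R2 -= 3*R1 → (0, 0, 1)  (L[2][1] := 3)

L[2][1] = 3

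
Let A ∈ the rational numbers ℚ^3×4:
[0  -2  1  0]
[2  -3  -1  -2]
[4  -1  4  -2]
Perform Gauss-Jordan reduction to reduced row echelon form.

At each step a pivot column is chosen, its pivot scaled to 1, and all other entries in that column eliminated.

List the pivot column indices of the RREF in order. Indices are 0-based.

pivot columns: 0, 1, 2

step 1: exchange rows 0,1
step 1: normalize row 0 (÷2) = (1, -3/2, -1/2, -1)
  row 2: subtract 4×row0 = (0, 5, 6, 2)
step 2: normalize row 1 (÷-2) = (0, 1, -1/2, 0)
  row 0: subtract -3/2×row1 = (1, 0, -5/4, -1)
  row 2: subtract 5×row1 = (0, 0, 17/2, 2)
step 3: normalize row 2 (÷17/2) = (0, 0, 1, 4/17)
  row 0: subtract -5/4×row2 = (1, 0, 0, -12/17)
  row 1: subtract -1/2×row2 = (0, 1, 0, 2/17)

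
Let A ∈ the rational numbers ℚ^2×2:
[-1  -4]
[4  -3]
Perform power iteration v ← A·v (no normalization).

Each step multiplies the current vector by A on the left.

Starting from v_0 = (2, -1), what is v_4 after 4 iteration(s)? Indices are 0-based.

v_0 = (2, -1).
v_1 = A·v_0 = (2, 11).
v_2 = A·v_1 = (-46, -25).
v_3 = A·v_2 = (146, -109).
v_4 = A·v_3 = (290, 911).

v_4 = (290, 911)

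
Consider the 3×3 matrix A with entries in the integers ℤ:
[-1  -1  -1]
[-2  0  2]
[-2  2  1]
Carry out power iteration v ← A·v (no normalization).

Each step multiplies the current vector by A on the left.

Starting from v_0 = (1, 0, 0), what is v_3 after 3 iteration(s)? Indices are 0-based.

v_0 = (1, 0, 0).
v_1 = A·v_0 = (-1, -2, -2).
v_2 = A·v_1 = (5, -2, -4).
v_3 = A·v_2 = (1, -18, -18).

v_3 = (1, -18, -18)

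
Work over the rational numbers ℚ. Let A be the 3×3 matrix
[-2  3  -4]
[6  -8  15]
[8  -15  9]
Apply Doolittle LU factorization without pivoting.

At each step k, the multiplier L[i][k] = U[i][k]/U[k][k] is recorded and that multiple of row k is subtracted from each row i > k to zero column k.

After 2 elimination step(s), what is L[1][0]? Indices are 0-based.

k=0: U[0][0]=-2
  eliminate (1,0): mult=-3, new row 1: (0, 1, 3); set L[1][0]=-3
  eliminate (2,0): mult=-4, new row 2: (0, -3, -7); set L[2][0]=-4
k=1: U[1][1]=1
  eliminate (2,1): mult=-3, new row 2: (0, 0, 2); set L[2][1]=-3

L[1][0] = -3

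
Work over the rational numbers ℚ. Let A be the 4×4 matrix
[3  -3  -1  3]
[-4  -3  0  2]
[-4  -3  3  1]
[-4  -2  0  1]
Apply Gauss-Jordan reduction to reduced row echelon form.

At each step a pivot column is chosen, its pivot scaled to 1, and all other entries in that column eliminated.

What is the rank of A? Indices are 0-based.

rank = 4

step 1: normalize row 0 (÷3) = (1, -1, -1/3, 1)
  row 1: subtract -4×row0 = (0, -7, -4/3, 6)
  row 2: subtract -4×row0 = (0, -7, 5/3, 5)
  row 3: subtract -4×row0 = (0, -6, -4/3, 5)
step 2: normalize row 1 (÷-7) = (0, 1, 4/21, -6/7)
  row 0: subtract -1×row1 = (1, 0, -1/7, 1/7)
  row 2: subtract -7×row1 = (0, 0, 3, -1)
  row 3: subtract -6×row1 = (0, 0, -4/21, -1/7)
step 3: normalize row 2 (÷3) = (0, 0, 1, -1/3)
  row 0: subtract -1/7×row2 = (1, 0, 0, 2/21)
  row 1: subtract 4/21×row2 = (0, 1, 0, -50/63)
  row 3: subtract -4/21×row2 = (0, 0, 0, -13/63)
step 4: normalize row 3 (÷-13/63) = (0, 0, 0, 1)
  row 0: subtract 2/21×row3 = (1, 0, 0, 0)
  row 1: subtract -50/63×row3 = (0, 1, 0, 0)
  row 2: subtract -1/3×row3 = (0, 0, 1, 0)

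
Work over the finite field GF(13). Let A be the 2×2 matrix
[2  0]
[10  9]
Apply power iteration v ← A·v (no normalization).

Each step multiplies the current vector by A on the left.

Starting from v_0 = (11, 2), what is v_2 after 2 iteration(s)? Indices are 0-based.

v_2 = (5, 7)

v_0 = (11, 2).
v_1 = A·v_0 = (9, 11).
v_2 = A·v_1 = (5, 7).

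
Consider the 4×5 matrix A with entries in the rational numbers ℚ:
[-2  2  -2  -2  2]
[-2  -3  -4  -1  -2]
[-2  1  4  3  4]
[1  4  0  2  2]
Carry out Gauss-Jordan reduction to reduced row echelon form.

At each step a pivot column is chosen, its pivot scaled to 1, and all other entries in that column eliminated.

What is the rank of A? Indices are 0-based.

[1] R0 /= -2  ⇒  (1, -1, 1, 1, -1)
     R1 -= -2·R0  ⇒  (0, -5, -2, 1, -4)
     R2 -= -2·R0  ⇒  (0, -1, 6, 5, 2)
     R3 -= 1·R0  ⇒  (0, 5, -1, 1, 3)
[2] R1 /= -5  ⇒  (0, 1, 2/5, -1/5, 4/5)
     R0 -= -1·R1  ⇒  (1, 0, 7/5, 4/5, -1/5)
     R2 -= -1·R1  ⇒  (0, 0, 32/5, 24/5, 14/5)
     R3 -= 5·R1  ⇒  (0, 0, -3, 2, -1)
[3] R2 /= 32/5  ⇒  (0, 0, 1, 3/4, 7/16)
     R0 -= 7/5·R2  ⇒  (1, 0, 0, -1/4, -13/16)
     R1 -= 2/5·R2  ⇒  (0, 1, 0, -1/2, 5/8)
     R3 -= -3·R2  ⇒  (0, 0, 0, 17/4, 5/16)
[4] R3 /= 17/4  ⇒  (0, 0, 0, 1, 5/68)
     R0 -= -1/4·R3  ⇒  (1, 0, 0, 0, -27/34)
     R1 -= -1/2·R3  ⇒  (0, 1, 0, 0, 45/68)
     R2 -= 3/4·R3  ⇒  (0, 0, 1, 0, 13/34)

rank = 4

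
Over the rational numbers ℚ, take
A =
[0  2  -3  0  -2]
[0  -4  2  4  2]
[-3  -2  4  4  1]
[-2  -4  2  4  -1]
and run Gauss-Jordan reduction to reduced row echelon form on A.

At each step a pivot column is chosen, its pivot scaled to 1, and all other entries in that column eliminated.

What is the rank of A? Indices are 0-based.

[1] R0 <-> R2
[1] R0 /= -3  ⇒  (1, 2/3, -4/3, -4/3, -1/3)
     R3 -= -2·R0  ⇒  (0, -8/3, -2/3, 4/3, -5/3)
[2] R1 /= -4  ⇒  (0, 1, -1/2, -1, -1/2)
     R0 -= 2/3·R1  ⇒  (1, 0, -1, -2/3, 0)
     R2 -= 2·R1  ⇒  (0, 0, -2, 2, -1)
     R3 -= -8/3·R1  ⇒  (0, 0, -2, -4/3, -3)
[3] R2 /= -2  ⇒  (0, 0, 1, -1, 1/2)
     R0 -= -1·R2  ⇒  (1, 0, 0, -5/3, 1/2)
     R1 -= -1/2·R2  ⇒  (0, 1, 0, -3/2, -1/4)
     R3 -= -2·R2  ⇒  (0, 0, 0, -10/3, -2)
[4] R3 /= -10/3  ⇒  (0, 0, 0, 1, 3/5)
     R0 -= -5/3·R3  ⇒  (1, 0, 0, 0, 3/2)
     R1 -= -3/2·R3  ⇒  (0, 1, 0, 0, 13/20)
     R2 -= -1·R3  ⇒  (0, 0, 1, 0, 11/10)

rank = 4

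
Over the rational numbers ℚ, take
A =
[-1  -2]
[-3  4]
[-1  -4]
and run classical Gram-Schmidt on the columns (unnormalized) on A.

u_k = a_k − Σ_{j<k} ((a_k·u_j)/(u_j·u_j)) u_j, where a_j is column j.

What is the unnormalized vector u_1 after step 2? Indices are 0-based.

Step 1: u_0 = a_0 = (-1, -3, -1).
Step 2: u_1 = a_1 − (-6/11)·u_0 = (-28/11, 26/11, -50/11).

u_1 = (-28/11, 26/11, -50/11)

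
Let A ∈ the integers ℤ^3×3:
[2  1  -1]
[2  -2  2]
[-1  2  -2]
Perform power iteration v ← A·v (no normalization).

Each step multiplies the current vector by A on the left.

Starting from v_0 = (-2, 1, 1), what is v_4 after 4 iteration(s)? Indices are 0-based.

v_0 = (-2, 1, 1).
v_1 = A·v_0 = (-4, -4, 2).
v_2 = A·v_1 = (-14, 4, -8).
v_3 = A·v_2 = (-16, -52, 38).
v_4 = A·v_3 = (-122, 148, -164).

v_4 = (-122, 148, -164)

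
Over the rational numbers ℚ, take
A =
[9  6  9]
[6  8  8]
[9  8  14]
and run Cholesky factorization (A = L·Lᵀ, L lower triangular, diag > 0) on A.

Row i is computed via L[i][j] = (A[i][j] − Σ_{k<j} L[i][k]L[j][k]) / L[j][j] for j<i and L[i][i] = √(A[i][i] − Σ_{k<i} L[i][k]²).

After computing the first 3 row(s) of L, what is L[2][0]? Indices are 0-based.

Step 1: L[0][0] = √(9) = 3.
  L[1][0] = (6) / L[0][0] = 2.
Step 2: L[1][1] = √(4) = 2.
  L[2][0] = (9) / L[0][0] = 3.
  L[2][1] = (2) / L[1][1] = 1.
Step 3: L[2][2] = √(4) = 2.

L[2][0] = 3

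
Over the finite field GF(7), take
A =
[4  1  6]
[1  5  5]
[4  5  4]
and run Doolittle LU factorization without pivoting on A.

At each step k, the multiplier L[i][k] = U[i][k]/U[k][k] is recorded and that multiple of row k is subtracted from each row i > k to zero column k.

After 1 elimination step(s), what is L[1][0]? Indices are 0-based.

k=0: U[0][0]=4
  eliminate (1,0): mult=2, new row 1: (0, 3, 0); set L[1][0]=2
  eliminate (2,0): mult=1, new row 2: (0, 4, 5); set L[2][0]=1

L[1][0] = 2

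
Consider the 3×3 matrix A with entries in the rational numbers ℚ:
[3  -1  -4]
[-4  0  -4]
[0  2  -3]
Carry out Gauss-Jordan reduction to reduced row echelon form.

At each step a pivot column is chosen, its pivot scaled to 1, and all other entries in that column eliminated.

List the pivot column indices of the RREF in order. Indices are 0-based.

pivot(0,0)=3: scale R0 → (1, -1/3, -4/3)
  clear (1,0): R1 −= (-4)R0 → (0, -4/3, -28/3)
pivot(1,1)=-4/3: scale R1 → (0, 1, 7)
  clear (0,1): R0 −= (-1/3)R1 → (1, 0, 1)
  clear (2,1): R2 −= (2)R1 → (0, 0, -17)
pivot(2,2)=-17: scale R2 → (0, 0, 1)
  clear (0,2): R0 −= (1)R2 → (1, 0, 0)
  clear (1,2): R1 −= (7)R2 → (0, 1, 0)

pivot columns: 0, 1, 2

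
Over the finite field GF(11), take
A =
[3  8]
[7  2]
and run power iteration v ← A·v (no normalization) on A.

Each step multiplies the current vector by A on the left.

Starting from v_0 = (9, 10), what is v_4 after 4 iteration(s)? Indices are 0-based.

v_0 = (9, 10).
v_1 = A·v_0 = (8, 6).
v_2 = A·v_1 = (6, 2).
v_3 = A·v_2 = (1, 2).
v_4 = A·v_3 = (8, 0).

v_4 = (8, 0)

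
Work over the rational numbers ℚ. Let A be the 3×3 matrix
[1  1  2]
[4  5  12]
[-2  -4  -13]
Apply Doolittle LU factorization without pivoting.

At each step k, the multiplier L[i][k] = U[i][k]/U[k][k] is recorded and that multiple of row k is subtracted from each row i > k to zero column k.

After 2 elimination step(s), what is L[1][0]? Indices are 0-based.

L[1][0] = 4

k=0: U[0][0]=1
  eliminate (1,0): mult=4, new row 1: (0, 1, 4); set L[1][0]=4
  eliminate (2,0): mult=-2, new row 2: (0, -2, -9); set L[2][0]=-2
k=1: U[1][1]=1
  eliminate (2,1): mult=-2, new row 2: (0, 0, -1); set L[2][1]=-2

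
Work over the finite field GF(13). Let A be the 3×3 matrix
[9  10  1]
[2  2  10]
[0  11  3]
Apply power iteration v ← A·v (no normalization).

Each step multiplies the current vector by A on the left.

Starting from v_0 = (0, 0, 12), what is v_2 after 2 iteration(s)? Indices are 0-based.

v_2 = (5, 0, 11)

v_0 = (0, 0, 12).
v_1 = A·v_0 = (12, 3, 10).
v_2 = A·v_1 = (5, 0, 11).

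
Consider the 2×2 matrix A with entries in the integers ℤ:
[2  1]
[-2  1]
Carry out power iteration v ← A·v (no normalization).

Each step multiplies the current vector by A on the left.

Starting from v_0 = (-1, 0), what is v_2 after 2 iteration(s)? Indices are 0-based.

v_2 = (-2, 6)

v_0 = (-1, 0).
v_1 = A·v_0 = (-2, 2).
v_2 = A·v_1 = (-2, 6).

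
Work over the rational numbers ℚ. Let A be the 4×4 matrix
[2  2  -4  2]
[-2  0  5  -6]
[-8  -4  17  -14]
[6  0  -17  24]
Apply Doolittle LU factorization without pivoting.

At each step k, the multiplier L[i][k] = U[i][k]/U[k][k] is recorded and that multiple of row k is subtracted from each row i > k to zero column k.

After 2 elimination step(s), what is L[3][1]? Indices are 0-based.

L[3][1] = -3

k=0: U[0][0]=2
  eliminate (1,0): mult=-1, new row 1: (0, 2, 1, -4); set L[1][0]=-1
  eliminate (2,0): mult=-4, new row 2: (0, 4, 1, -6); set L[2][0]=-4
  eliminate (3,0): mult=3, new row 3: (0, -6, -5, 18); set L[3][0]=3
k=1: U[1][1]=2
  eliminate (2,1): mult=2, new row 2: (0, 0, -1, 2); set L[2][1]=2
  eliminate (3,1): mult=-3, new row 3: (0, 0, -2, 6); set L[3][1]=-3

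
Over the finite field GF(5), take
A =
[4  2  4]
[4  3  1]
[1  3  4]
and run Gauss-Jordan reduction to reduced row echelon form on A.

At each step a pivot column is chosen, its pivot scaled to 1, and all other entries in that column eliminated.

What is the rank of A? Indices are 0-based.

rank = 3

pivot(0,0)=4: scale R0 → (1, 3, 1)
  clear (1,0): R1 −= (4)R0 → (0, 1, 2)
  clear (2,0): R2 −= (1)R0 → (0, 0, 3)
pivot(1,1)=1: scale R1 → (0, 1, 2)
  clear (0,1): R0 −= (3)R1 → (1, 0, 0)
pivot(2,2)=3: scale R2 → (0, 0, 1)
  clear (1,2): R1 −= (2)R2 → (0, 1, 0)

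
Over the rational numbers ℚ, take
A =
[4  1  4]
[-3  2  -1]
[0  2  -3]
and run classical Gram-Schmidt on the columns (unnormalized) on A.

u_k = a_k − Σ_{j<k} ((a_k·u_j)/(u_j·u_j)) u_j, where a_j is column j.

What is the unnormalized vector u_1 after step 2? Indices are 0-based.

u_1 = (33/25, 44/25, 2)

Step 1: u_0 = a_0 = (4, -3, 0).
Step 2: u_1 = a_1 − (-2/25)·u_0 = (33/25, 44/25, 2).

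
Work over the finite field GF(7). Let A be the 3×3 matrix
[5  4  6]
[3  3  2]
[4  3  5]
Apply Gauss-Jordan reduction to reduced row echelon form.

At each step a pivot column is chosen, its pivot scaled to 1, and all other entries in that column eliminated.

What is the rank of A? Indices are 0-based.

[1] R0 /= 5  ⇒  (1, 5, 4)
     R1 -= 3·R0  ⇒  (0, 2, 4)
     R2 -= 4·R0  ⇒  (0, 4, 3)
[2] R1 /= 2  ⇒  (0, 1, 2)
     R0 -= 5·R1  ⇒  (1, 0, 1)
     R2 -= 4·R1  ⇒  (0, 0, 2)
[3] R2 /= 2  ⇒  (0, 0, 1)
     R0 -= 1·R2  ⇒  (1, 0, 0)
     R1 -= 2·R2  ⇒  (0, 1, 0)

rank = 3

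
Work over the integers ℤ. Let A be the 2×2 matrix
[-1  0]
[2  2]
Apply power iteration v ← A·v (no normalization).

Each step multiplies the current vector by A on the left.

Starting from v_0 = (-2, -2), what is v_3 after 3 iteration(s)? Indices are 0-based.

v_0 = (-2, -2).
v_1 = A·v_0 = (2, -8).
v_2 = A·v_1 = (-2, -12).
v_3 = A·v_2 = (2, -28).

v_3 = (2, -28)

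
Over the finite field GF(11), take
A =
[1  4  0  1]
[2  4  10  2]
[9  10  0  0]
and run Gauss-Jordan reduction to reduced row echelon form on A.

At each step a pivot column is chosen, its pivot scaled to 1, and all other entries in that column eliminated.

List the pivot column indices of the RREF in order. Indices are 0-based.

pivot columns: 0, 1, 2

pivot(0,0)=1: scale R0 → (1, 4, 0, 1)
  clear (1,0): R1 −= (2)R0 → (0, 7, 10, 0)
  clear (2,0): R2 −= (9)R0 → (0, 7, 0, 2)
pivot(1,1)=7: scale R1 → (0, 1, 3, 0)
  clear (0,1): R0 −= (4)R1 → (1, 0, 10, 1)
  clear (2,1): R2 −= (7)R1 → (0, 0, 1, 2)
pivot(2,2)=1: scale R2 → (0, 0, 1, 2)
  clear (0,2): R0 −= (10)R2 → (1, 0, 0, 3)
  clear (1,2): R1 −= (3)R2 → (0, 1, 0, 5)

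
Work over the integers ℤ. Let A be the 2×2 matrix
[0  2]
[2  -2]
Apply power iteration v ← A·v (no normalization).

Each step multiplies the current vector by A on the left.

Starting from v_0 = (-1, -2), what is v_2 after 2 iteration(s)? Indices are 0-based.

v_2 = (4, -12)

v_0 = (-1, -2).
v_1 = A·v_0 = (-4, 2).
v_2 = A·v_1 = (4, -12).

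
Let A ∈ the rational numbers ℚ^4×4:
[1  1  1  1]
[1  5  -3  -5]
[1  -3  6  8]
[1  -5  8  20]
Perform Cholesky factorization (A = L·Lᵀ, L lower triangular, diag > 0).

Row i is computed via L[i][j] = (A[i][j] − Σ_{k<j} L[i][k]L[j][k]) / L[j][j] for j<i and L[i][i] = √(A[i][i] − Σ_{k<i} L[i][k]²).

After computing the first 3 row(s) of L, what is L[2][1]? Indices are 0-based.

L[2][1] = -2

Step 1: L[0][0] = √(1) = 1.
  L[1][0] = (1) / L[0][0] = 1.
Step 2: L[1][1] = √(4) = 2.
  L[2][0] = (1) / L[0][0] = 1.
  L[2][1] = (-4) / L[1][1] = -2.
Step 3: L[2][2] = √(1) = 1.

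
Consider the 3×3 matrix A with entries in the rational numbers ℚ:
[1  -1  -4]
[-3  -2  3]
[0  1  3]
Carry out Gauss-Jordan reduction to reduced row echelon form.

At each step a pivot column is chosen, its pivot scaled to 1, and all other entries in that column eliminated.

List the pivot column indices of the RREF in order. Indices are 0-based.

pivot columns: 0, 1, 2

step 1: normalize row 0 (÷1) = (1, -1, -4)
  row 1: subtract -3×row0 = (0, -5, -9)
step 2: normalize row 1 (÷-5) = (0, 1, 9/5)
  row 0: subtract -1×row1 = (1, 0, -11/5)
  row 2: subtract 1×row1 = (0, 0, 6/5)
step 3: normalize row 2 (÷6/5) = (0, 0, 1)
  row 0: subtract -11/5×row2 = (1, 0, 0)
  row 1: subtract 9/5×row2 = (0, 1, 0)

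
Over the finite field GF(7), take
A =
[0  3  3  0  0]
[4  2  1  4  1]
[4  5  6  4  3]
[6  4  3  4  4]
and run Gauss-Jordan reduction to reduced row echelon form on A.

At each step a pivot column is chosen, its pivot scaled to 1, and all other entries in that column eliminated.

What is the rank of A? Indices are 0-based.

rank = 4

[1] R0 <-> R1
[1] R0 /= 4  ⇒  (1, 4, 2, 1, 2)
     R2 -= 4·R0  ⇒  (0, 3, 5, 0, 2)
     R3 -= 6·R0  ⇒  (0, 1, 5, 5, 6)
[2] R1 /= 3  ⇒  (0, 1, 1, 0, 0)
     R0 -= 4·R1  ⇒  (1, 0, 5, 1, 2)
     R2 -= 3·R1  ⇒  (0, 0, 2, 0, 2)
     R3 -= 1·R1  ⇒  (0, 0, 4, 5, 6)
[3] R2 /= 2  ⇒  (0, 0, 1, 0, 1)
     R0 -= 5·R2  ⇒  (1, 0, 0, 1, 4)
     R1 -= 1·R2  ⇒  (0, 1, 0, 0, 6)
     R3 -= 4·R2  ⇒  (0, 0, 0, 5, 2)
[4] R3 /= 5  ⇒  (0, 0, 0, 1, 6)
     R0 -= 1·R3  ⇒  (1, 0, 0, 0, 5)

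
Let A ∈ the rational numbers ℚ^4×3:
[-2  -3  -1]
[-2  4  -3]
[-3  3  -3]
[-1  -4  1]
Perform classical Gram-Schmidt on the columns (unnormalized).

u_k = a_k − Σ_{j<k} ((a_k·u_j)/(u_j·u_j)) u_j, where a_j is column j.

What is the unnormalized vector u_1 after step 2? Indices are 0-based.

u_1 = (-34/9, 29/9, 11/6, -79/18)

Step 1: u_0 = a_0 = (-2, -2, -3, -1).
Step 2: u_1 = a_1 − (-7/18)·u_0 = (-34/9, 29/9, 11/6, -79/18).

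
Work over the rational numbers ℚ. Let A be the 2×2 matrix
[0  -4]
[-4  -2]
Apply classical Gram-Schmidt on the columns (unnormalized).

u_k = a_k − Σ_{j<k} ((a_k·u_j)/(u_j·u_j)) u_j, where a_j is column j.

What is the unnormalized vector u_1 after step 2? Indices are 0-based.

Step 1: u_0 = a_0 = (0, -4).
Step 2: u_1 = a_1 − (1/2)·u_0 = (-4, 0).

u_1 = (-4, 0)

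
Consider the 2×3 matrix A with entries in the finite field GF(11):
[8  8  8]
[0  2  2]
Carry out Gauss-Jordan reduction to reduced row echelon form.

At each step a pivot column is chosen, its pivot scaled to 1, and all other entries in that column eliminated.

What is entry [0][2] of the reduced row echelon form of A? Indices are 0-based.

[1] R0 /= 8  ⇒  (1, 1, 1)
[2] R1 /= 2  ⇒  (0, 1, 1)
     R0 -= 1·R1  ⇒  (1, 0, 0)

M[0][2] = 0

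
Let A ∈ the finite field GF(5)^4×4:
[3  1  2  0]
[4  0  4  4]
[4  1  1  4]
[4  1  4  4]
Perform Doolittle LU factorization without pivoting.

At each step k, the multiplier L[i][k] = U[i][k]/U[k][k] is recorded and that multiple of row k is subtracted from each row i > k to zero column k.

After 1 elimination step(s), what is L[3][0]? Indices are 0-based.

L[3][0] = 3

k=0: U[0][0]=3
  eliminate (1,0): mult=3, new row 1: (0, 2, 3, 4); set L[1][0]=3
  eliminate (2,0): mult=3, new row 2: (0, 3, 0, 4); set L[2][0]=3
  eliminate (3,0): mult=3, new row 3: (0, 3, 3, 4); set L[3][0]=3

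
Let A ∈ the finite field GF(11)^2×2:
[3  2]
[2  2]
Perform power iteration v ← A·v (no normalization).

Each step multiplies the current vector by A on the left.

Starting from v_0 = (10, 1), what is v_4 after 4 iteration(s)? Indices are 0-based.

v_4 = (7, 9)

v_0 = (10, 1).
v_1 = A·v_0 = (10, 0).
v_2 = A·v_1 = (8, 9).
v_3 = A·v_2 = (9, 1).
v_4 = A·v_3 = (7, 9).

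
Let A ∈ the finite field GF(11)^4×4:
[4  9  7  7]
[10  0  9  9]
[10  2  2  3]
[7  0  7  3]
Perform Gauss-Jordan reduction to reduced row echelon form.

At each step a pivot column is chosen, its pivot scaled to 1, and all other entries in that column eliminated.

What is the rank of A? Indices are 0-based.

rank = 4

step 1: normalize row 0 (÷4) = (1, 5, 10, 10)
  row 1: subtract 10×row0 = (0, 5, 8, 8)
  row 2: subtract 10×row0 = (0, 7, 1, 2)
  row 3: subtract 7×row0 = (0, 9, 3, 10)
step 2: normalize row 1 (÷5) = (0, 1, 6, 6)
  row 0: subtract 5×row1 = (1, 0, 2, 2)
  row 2: subtract 7×row1 = (0, 0, 3, 4)
  row 3: subtract 9×row1 = (0, 0, 4, 0)
step 3: normalize row 2 (÷3) = (0, 0, 1, 5)
  row 0: subtract 2×row2 = (1, 0, 0, 3)
  row 1: subtract 6×row2 = (0, 1, 0, 9)
  row 3: subtract 4×row2 = (0, 0, 0, 2)
step 4: normalize row 3 (÷2) = (0, 0, 0, 1)
  row 0: subtract 3×row3 = (1, 0, 0, 0)
  row 1: subtract 9×row3 = (0, 1, 0, 0)
  row 2: subtract 5×row3 = (0, 0, 1, 0)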